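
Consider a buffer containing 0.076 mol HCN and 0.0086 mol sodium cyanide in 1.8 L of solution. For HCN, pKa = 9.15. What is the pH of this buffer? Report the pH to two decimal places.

pH = pKa + log([A⁻]/[HA]) = 9.15 + log(0.0086/0.076)
pH = 9.15 + (-0.946) = 8.20

pH = 8.20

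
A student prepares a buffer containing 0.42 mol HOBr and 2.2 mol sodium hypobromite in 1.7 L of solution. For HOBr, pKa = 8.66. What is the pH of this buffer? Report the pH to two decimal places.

pH = 9.38

Henderson–Hasselbalch: pH = pKa + log([OBr-]/[HOBr]) = 8.66 + log(2.2/0.42)
pH = 8.66 + (+0.719) = 9.38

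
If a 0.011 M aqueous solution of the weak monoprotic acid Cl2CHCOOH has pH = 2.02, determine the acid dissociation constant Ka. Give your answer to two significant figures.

[H+] = 10^(-2.02) = 9.55 × 10^-3 M
At equilibrium [HA] = 0.011 − 9.55 × 10^-3 = 1.45 × 10^-3 M
Ka = [H+][A-]/[HA] = (9.55 × 10^-3)² / 1.45 × 10^-3 = 6.3 × 10^-2

Ka = 6.3 × 10^-2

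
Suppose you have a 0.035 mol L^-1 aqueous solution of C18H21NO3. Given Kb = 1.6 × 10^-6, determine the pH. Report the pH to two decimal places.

C18H21NO3 + H2O ⇌ C18H22NO3+ + OH-
Let x = [OH-] at equilibrium. Kb = x²/(0.035 − x).
Since Kb ≪ C₀, x ≈ √(Kb·C₀) = 2.37 × 10^-4 M.
(x/C₀ = 0.68% < 5%, so the approximation holds.)
pOH = −log(2.37 × 10^-4) = 3.63; pH = 14.00 − 3.63 = 10.37

pH = 10.37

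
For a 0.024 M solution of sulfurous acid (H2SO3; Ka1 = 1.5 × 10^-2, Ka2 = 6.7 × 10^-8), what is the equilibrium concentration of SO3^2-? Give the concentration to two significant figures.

6.7 × 10^-8 M

First ionization gives [H+] ≈ [HSO3-] = 1.29 × 10^-2 M.
Second step: Ka2 = [H+][SO3^2-]/[HSO3-] ≈ [SO3^2-] (since [H+] ≈ [HSO3-]).
So [SO3^2-] ≈ Ka2.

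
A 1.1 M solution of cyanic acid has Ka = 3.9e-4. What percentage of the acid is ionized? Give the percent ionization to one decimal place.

1.9%

HOCN ⇌ OCN- + H+; let x = [H+] at equilibrium.
x ≈ √(Ka·C₀) = √(3.9 × 10^-4 × 1.1) = 2.07 × 10^-2 M
Fraction ionized = 2.07 × 10^-2 / 1.1 = 0.0188 → 1.9%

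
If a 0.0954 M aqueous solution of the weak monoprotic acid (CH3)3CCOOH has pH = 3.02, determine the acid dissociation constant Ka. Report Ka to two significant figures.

Ka = 9.7 × 10^-6

[H+] = 10^(-3.02) = 9.55 × 10^-4 M
At equilibrium [HA] = 0.0954 − 9.55 × 10^-4 = 9.44 × 10^-2 M
Ka = [H+][A-]/[HA] = (9.55 × 10^-4)² / 9.44 × 10^-2 = 9.7 × 10^-6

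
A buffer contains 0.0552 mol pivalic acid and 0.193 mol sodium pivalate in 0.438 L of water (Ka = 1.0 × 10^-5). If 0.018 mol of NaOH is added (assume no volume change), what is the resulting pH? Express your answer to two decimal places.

pH = 5.75

OH- converts (CH3)3CCOOH to (CH3)3CCOO-: (CH3)3CCOOH → 0.0372 mol, (CH3)3CCOO- → 0.211 mol.
pKa = −log(1.0 × 10^-5) = 5.000
pH = pKa + log(n_(CH3)3CCOO-/n_(CH3)3CCOOH) = 5.000 + log(0.211/0.0372) = 5.000 + (+0.754)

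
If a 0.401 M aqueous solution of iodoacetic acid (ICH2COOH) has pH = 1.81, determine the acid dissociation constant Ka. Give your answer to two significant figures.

[H+] = 10^(-1.81) = 1.55 × 10^-2 M
At equilibrium [HA] = 0.401 − 1.55 × 10^-2 = 3.86 × 10^-1 M
Ka = [H+][A-]/[HA] = (1.55 × 10^-2)² / 3.86 × 10^-1 = 6.2 × 10^-4

Ka = 6.2 × 10^-4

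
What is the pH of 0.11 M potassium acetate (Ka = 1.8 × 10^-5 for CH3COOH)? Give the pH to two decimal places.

CH3COO- is the conjugate base of the weak acid CH3COOH.
Kb = Kw/Ka = 1.0×10^-14 / 1.8 × 10^-5 = 5.56 × 10^-10
Let x = [OH-] at equilibrium. Kb = x²/(0.11 − x).
Neglecting x in the denominator: x = √(5.56 × 10^-10 × 0.11) = 7.82 × 10^-6 M
Check: 0.0071% ionized — well under 5%, approximation valid.
pOH = −log(7.82 × 10^-6) = 5.11; pH = 14.00 − 5.11 = 8.89

pH = 8.89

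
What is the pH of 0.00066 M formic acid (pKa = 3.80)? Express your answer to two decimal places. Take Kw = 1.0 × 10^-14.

pH = 3.60

HCOOH ⇌ HCOO- + H+
Ka = 10^(−3.80) = 1.58 × 10^-4
Ka = [H+]²/(0.00066 − [H+]) = 1.58 × 10^-4
The 5% rule fails; solving [H+]² + Ka·[H+] − Ka·C₀ = 0 exactly:
[H+] = [−0.000158 + √(0.000158² + 4.17e-07)]/2 = 2.53 × 10^-4 M
pH = −log(2.53 × 10^-4) = 3.60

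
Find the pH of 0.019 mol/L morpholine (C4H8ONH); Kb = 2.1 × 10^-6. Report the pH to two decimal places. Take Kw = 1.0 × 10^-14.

C4H8ONH + H2O ⇌ C4H8ONH2+ + OH-
Kb = [OH-]²/(0.019 − [OH-]) = 2.1 × 10^-6
Assume [OH-] ≪ 0.019: [OH-] ≈ √(2.1 × 10^-6 × 0.019) = 2.00 × 10^-4 M
pOH = 3.70, so pH = 14.00 − pOH = 10.30

pH = 10.30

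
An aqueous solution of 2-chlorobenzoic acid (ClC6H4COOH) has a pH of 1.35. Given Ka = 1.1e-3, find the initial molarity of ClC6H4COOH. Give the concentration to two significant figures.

C₀ = 1.9 M

[H+] = 10^(-1.35) = 4.47 × 10^-2 M = x
Ka = x²/(C₀ − x) ⇒ C₀ = x + x²/Ka
C₀ = 4.47 × 10^-2 + (4.47 × 10^-2)²/(1.1 × 10^-3) = 1.86 M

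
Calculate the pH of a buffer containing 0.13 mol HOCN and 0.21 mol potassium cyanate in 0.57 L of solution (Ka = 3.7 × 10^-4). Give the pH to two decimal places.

pKa = −log(3.7 × 10^-4) = 3.432
Using pH = pKa + log([base]/[acid]) with [base]/[acid] = 0.21/0.13:
pH = 3.432 + (+0.208) = 3.64

pH = 3.64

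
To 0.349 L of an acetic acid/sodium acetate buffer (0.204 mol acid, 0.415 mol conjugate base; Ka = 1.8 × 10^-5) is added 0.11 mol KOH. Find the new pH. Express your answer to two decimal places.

After neutralization: n(CH3COOH) = 0.094 mol, n(CH3COO-) = 0.525 mol.
pKa = −log(1.8 × 10^-5) = 4.745
pH = pKa + log(n_CH3COO-/n_CH3COOH) = 4.745 + log(0.525/0.094) = 4.745 + (+0.747)

pH = 5.49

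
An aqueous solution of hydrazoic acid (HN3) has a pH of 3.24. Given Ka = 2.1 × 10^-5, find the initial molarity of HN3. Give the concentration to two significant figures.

[H+] = 10^(-3.24) = 5.75 × 10^-4 M = x
Ka = x²/(C₀ − x) ⇒ C₀ = x + x²/Ka
C₀ = 5.75 × 10^-4 + (5.75 × 10^-4)²/(2.1 × 10^-5) = 1.63 × 10^-2 M

C₀ = 1.6 × 10^-2 M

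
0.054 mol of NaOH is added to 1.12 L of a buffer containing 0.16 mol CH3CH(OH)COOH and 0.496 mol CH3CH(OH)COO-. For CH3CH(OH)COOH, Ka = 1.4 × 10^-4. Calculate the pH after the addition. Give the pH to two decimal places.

pH = 4.57

OH- converts CH3CH(OH)COOH to CH3CH(OH)COO-: CH3CH(OH)COOH → 0.106 mol, CH3CH(OH)COO- → 0.55 mol.
pKa = −log(1.4 × 10^-4) = 3.854
pH = pKa + log([A⁻]/[HA]) = 3.854 + log(0.55/0.106) = 3.854 +0.715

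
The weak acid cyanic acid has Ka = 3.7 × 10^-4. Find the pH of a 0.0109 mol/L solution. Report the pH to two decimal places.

pH = 2.74

HOCN ⇌ OCN- + H+
Ka = x²/(0.0109 − x) = 3.7 × 10^-4
The 5% rule fails; solving x² + Ka·x − Ka·C₀ = 0 exactly:
x = (−Ka + √(Ka² + 4·Ka·C₀))/2 = 1.83 × 10^-3 M
pH = −log[H+] = −log(1.83 × 10^-3) = 2.74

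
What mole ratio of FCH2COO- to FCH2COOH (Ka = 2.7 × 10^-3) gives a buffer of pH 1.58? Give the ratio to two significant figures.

pKa = -log(2.7 × 10^-3) = 2.569
pH = pKa + log(r) ⇒ log(r) = 1.58 − 2.569 = -0.989
r = [FCH2COO-]/[FCH2COOH] = 10^(-0.989) = 0.103

ratio = 0.10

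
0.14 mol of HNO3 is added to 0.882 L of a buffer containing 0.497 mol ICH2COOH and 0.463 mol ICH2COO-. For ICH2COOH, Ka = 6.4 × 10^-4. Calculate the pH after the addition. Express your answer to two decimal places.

After neutralization: n(ICH2COOH) = 0.637 mol, n(ICH2COO-) = 0.323 mol.
pKa = −log(6.4 × 10^-4) = 3.194
pH = pKa + log([A⁻]/[HA]) = 3.194 + log(0.323/0.637) = 3.194 -0.295

pH = 2.90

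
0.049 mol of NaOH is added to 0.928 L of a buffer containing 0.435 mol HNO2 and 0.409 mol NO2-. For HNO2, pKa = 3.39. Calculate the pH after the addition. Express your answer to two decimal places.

OH- converts HNO2 to NO2-: HNO2 → 0.386 mol, NO2- → 0.458 mol.
pH = pKa + log(n_NO2-/n_HNO2) = 3.39 + log(0.458/0.386) = 3.39 + (+0.074)

pH = 3.46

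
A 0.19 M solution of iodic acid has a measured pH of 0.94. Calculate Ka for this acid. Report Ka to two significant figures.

Ka = 1.8 × 10^-1

[H+] = 10^(-0.94) = 1.15 × 10^-1 M
At equilibrium [HA] = 0.19 − 1.15 × 10^-1 = 7.50 × 10^-2 M
Ka = [H+][A-]/[HA] = (1.15 × 10^-1)² / 7.50 × 10^-2 = 1.8 × 10^-1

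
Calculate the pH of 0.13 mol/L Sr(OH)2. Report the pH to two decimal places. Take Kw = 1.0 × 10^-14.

pH = 13.41

Sr(OH)2 is a strong base (each formula unit releases 2 OH-); [OH-] = 0.26 M.
pOH = -log(0.26) = 0.59
pH = 14.00 - 0.59 = 13.41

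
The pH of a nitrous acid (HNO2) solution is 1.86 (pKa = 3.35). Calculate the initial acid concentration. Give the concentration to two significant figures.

[H+] = 10^(-1.86) = 1.38 × 10^-2 M = x
Ka = 10^(−3.35) = 4.47 × 10^-4
Ka = x²/(C₀ − x) ⇒ C₀ = x + x²/Ka
C₀ = 1.38 × 10^-2 + (1.38 × 10^-2)²/(4.47 × 10^-4) = 4.40 × 10^-1 M

C₀ = 4.4 × 10^-1 M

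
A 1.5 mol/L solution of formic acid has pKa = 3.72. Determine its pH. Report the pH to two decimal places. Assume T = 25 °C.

HCOOH ⇌ HCOO- + H+
Ka = 10^(−3.72) = 1.91 × 10^-4
From the ICE table, Ka = [H+]²/(1.5 − [H+]) = 1.91 × 10^-4.
Neglecting [H+] in the denominator: [H+] = √(1.91 × 10^-4 × 1.5) = 1.69 × 10^-2 M
pH = −log(1.69 × 10^-2) = 1.77

pH = 1.77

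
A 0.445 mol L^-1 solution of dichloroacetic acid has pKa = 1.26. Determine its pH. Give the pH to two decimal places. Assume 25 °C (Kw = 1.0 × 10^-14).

Cl2CHCOOH ⇌ Cl2CHCOO- + H+
Ka = 10^(−1.26) = 5.50 × 10^-2
Ka = x²/(0.445 − x) = 5.50 × 10^-2
Here C₀/Ka ≈ 8.09, so the small-x approximation fails. Use the quadratic:
x = (−Ka + √(Ka² + 4·Ka·C₀))/2 = 1.31 × 10^-1 M
pH = −log(1.31 × 10^-1) = 0.88

pH = 0.88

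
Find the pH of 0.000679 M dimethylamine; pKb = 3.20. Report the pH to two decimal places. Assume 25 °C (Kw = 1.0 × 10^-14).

(CH3)2NH + H2O ⇌ (CH3)2NH2+ + OH-
Kb = 10^(−3.20) = 6.31 × 10^-4
From the ICE table, Kb = x²/(0.000679 − x) = 6.31 × 10^-4.
x is not negligible relative to C₀; solve x² + 0.000631·x − 4.28e-07 = 0.
x = [−0.000631 + √(0.000631² + 1.71e-06)]/2 = 4.11 × 10^-4 M
pOH = 3.39, so pH = 14.00 − pOH = 10.61

pH = 10.61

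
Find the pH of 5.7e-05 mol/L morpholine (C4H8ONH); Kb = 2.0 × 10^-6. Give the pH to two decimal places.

pH = 8.99

C4H8ONH + H2O ⇌ C4H8ONH2+ + OH-
Let x = [OH-] at equilibrium. Kb = x²/(5.7e-05 − x).
Here C₀/Kb ≈ 28.5, so the small-x approximation fails. Use the quadratic:
x = (−Kb + √(Kb² + 4·Kb·C₀))/2 = 9.72 × 10^-6 M
pOH = 5.01, so pH = 14.00 − pOH = 8.99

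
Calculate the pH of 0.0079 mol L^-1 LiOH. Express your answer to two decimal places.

pH = 11.90

LiOH is a strong base; [OH-] = 0.0079 M.
pOH = -log(0.0079) = 2.10
pH = 14.00 - 2.10 = 11.90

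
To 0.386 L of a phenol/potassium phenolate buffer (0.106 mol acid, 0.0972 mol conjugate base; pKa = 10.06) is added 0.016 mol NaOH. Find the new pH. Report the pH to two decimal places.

pH = 10.16

OH- converts C6H5OH to C6H5O-: C6H5OH → 0.09 mol, C6H5O- → 0.113 mol.
pH = pKa + log(n_C6H5O-/n_C6H5OH) = 10.06 + log(0.113/0.09) = 10.06 + (+0.099)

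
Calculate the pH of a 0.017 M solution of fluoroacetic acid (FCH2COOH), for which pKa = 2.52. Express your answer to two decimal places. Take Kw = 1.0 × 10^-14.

FCH2COOH ⇌ FCH2COO- + H+
Ka = 10^(−2.52) = 3.02 × 10^-3
Ka = x²/(0.017 − x) = 3.02 × 10^-3
x is not negligible relative to C₀; solve x² + 0.00302·x − 5.13e-05 = 0.
x = (−Ka + √(Ka² + 4·Ka·C₀))/2 = 5.81 × 10^-3 M
pH = −log(5.81 × 10^-3) = 2.24

pH = 2.24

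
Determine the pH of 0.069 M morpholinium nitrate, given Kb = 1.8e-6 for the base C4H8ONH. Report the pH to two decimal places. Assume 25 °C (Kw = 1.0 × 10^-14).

C4H8ONH2+ is the conjugate acid of the weak base C4H8ONH.
Ka = Kw/Kb = 1.0×10^-14 / 1.8 × 10^-6 = 5.56 × 10^-9
From the ICE table, Ka = x²/(0.069 − x) = 5.56 × 10^-9.
Assume x ≪ 0.069: x ≈ √(5.56 × 10^-9 × 0.069) = 1.96 × 10^-5 M
pH = −log(1.96 × 10^-5) = 4.71

pH = 4.71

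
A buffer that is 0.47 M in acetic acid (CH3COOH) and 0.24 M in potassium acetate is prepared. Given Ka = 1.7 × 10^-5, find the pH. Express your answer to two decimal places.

pH = 4.48

pKa = −log(1.7 × 10^-5) = 4.770
pH = pKa + log([A⁻]/[HA]) = 4.770 + log(0.24/0.47)
pH = 4.770 + (-0.292) = 4.48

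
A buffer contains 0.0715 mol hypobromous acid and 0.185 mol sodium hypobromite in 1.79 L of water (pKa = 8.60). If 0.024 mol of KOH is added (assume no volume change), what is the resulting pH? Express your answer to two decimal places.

After neutralization: n(HOBr) = 0.0475 mol, n(OBr-) = 0.209 mol.
pH = pKa + log([A⁻]/[HA]) = 8.60 + log(0.209/0.0475) = 8.60 +0.643

pH = 9.24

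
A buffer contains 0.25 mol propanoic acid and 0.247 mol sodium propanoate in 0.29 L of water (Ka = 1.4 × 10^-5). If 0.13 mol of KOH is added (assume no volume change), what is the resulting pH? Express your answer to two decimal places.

pH = 5.35

OH- converts CH3CH2COOH to CH3CH2COO-: CH3CH2COOH → 0.12 mol, CH3CH2COO- → 0.377 mol.
pKa = −log(1.4 × 10^-5) = 4.854
pH = pKa + log([A⁻]/[HA]) = 4.854 + log(0.377/0.12) = 4.854 +0.497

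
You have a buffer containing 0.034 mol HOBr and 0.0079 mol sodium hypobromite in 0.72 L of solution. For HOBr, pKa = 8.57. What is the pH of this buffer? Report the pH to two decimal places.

pH = 7.94

Using pH = pKa + log([base]/[acid]) with [base]/[acid] = 0.0079/0.034:
pH = 8.57 + (-0.634) = 7.94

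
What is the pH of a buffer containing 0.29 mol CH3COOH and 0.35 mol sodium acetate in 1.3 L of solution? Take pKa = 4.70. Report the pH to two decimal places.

pH = pKa + log([A⁻]/[HA]) = 4.70 + log(0.35/0.29)
pH = 4.70 + (+0.082) = 4.78

pH = 4.78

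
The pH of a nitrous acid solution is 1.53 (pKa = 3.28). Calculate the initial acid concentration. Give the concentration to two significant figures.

C₀ = 1.7 M

[H+] = 10^(-1.53) = 2.95 × 10^-2 M = x
Ka = 10^(−3.28) = 5.25 × 10^-4
Ka = x²/(C₀ − x) ⇒ C₀ = x + x²/Ka
C₀ = 2.95 × 10^-2 + (2.95 × 10^-2)²/(5.25 × 10^-4) = 1.69 M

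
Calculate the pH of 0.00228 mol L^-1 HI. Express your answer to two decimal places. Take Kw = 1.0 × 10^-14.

HI is a strong acid and dissociates completely, so [H+] = 0.00228 M.
pH = -log(0.00228) = 2.64

pH = 2.64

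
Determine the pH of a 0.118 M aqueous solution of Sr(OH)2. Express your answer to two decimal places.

pH = 13.37

Sr(OH)2 is a strong base (each formula unit releases 2 OH-); [OH-] = 0.236 M.
pOH = -log(0.236) = 0.63
pH = 14.00 - 0.63 = 13.37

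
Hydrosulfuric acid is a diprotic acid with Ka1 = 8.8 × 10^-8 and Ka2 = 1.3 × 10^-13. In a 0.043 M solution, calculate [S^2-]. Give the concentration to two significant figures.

1.3 × 10^-13 M

First ionization gives [H+] ≈ [HS-] = 6.15 × 10^-5 M.
Second step: Ka2 = [H+][S^2-]/[HS-] ≈ [S^2-] (since [H+] ≈ [HS-]).
So [S^2-] ≈ Ka2.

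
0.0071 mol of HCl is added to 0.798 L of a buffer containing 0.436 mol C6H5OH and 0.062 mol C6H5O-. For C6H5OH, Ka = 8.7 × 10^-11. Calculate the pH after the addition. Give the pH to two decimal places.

pH = 9.15

After neutralization: n(C6H5OH) = 0.443 mol, n(C6H5O-) = 0.0549 mol.
pKa = −log(8.7 × 10^-11) = 10.060
Henderson–Hasselbalch with mole ratio 0.0549/0.443: pH = 10.060 + (-0.907)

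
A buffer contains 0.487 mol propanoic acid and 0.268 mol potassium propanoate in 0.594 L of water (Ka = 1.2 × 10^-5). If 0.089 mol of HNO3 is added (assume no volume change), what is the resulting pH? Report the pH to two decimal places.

Added H+ converts CH3CH2COO- to CH3CH2COOH: CH3CH2COOH → 0.576 mol, CH3CH2COO- → 0.179 mol.
pKa = −log(1.2 × 10^-5) = 4.921
Henderson–Hasselbalch with mole ratio 0.179/0.576: pH = 4.921 + (-0.508)

pH = 4.41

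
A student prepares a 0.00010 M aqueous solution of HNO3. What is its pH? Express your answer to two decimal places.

HNO3 is a strong acid and dissociates completely, so [H+] = 0.00010 M.
pH = -log(0.0001) = 4.00

pH = 4.00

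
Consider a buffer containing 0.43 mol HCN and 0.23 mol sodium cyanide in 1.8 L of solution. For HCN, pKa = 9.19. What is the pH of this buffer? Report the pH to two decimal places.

Using pH = pKa + log([base]/[acid]) with [base]/[acid] = 0.23/0.43:
pH = 9.19 + (-0.272) = 8.92

pH = 8.92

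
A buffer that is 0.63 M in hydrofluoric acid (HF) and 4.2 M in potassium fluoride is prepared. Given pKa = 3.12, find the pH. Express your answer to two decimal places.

pH = pKa + log([A⁻]/[HA]) = 3.12 + log(4.2/0.63)
pH = 3.12 + (+0.824) = 3.94

pH = 3.94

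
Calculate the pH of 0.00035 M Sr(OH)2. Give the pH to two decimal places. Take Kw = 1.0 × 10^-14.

Sr(OH)2 is a strong base (each formula unit releases 2 OH-); [OH-] = 0.0007 M.
pOH = -log(0.0007) = 3.15
pH = 14.00 - 3.15 = 10.85

pH = 10.85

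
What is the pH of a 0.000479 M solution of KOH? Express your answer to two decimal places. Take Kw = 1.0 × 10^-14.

pH = 10.68

KOH is a strong base; [OH-] = 0.000479 M.
pOH = -log(0.000479) = 3.32
pH = 14.00 - 3.32 = 10.68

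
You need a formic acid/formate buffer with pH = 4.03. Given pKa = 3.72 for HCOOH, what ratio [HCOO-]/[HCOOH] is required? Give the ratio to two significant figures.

pH = pKa + log(r) ⇒ log(r) = 4.03 − 3.72 = +0.31
r = [HCOO-]/[HCOOH] = 10^(+0.31) = 2.04

ratio = 2.0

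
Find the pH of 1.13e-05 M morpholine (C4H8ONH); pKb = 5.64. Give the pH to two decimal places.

C4H8ONH + H2O ⇌ C4H8ONH2+ + OH-
Kb = 10^(−5.64) = 2.29 × 10^-6
From the ICE table, Kb = [OH-]²/(1.13e-05 − [OH-]) = 2.29 × 10^-6.
[OH-] is not negligible relative to C₀; solve [OH-]² + 2.29e-06·[OH-] − 2.59e-11 = 0.
[OH-] = [−2.29e-06 + √(2.29e-06² + 1.04e-10)]/2 = 4.07 × 10^-6 M
pOH = −log(4.07 × 10^-6) = 5.39; pH = 14.00 − 5.39 = 8.61

pH = 8.61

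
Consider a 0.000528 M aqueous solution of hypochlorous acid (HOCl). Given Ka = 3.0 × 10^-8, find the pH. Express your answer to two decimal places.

HOCl ⇌ OCl- + H+
Ka = [H+]²/(0.000528 − [H+]) = 3.0 × 10^-8
Assume [H+] ≪ 0.000528: [H+] ≈ √(3.0 × 10^-8 × 0.000528) = 3.98 × 10^-6 M
Check: 0.75% ionized — well under 5%, approximation valid.
pH = −log[H+] = −log(3.98 × 10^-6) = 5.40

pH = 5.40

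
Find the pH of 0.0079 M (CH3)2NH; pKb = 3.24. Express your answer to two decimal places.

pH = 11.27

(CH3)2NH + H2O ⇌ (CH3)2NH2+ + OH-
Kb = 10^(−3.24) = 5.75 × 10^-4
Kb = [OH-]²/(0.0079 − [OH-]) = 5.75 × 10^-4
Here C₀/Kb ≈ 13.7, so the small-[OH-] approximation fails. Use the quadratic:
[OH-] = [−0.000575 + √(0.000575² + 1.82e-05)]/2 = 1.86 × 10^-3 M
pOH = 2.73, so pH = 14.00 − pOH = 11.27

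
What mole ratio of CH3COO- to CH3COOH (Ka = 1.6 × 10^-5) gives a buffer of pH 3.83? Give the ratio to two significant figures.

pKa = -log(1.6 × 10^-5) = 4.796
pH = pKa + log(r) ⇒ log(r) = 3.83 − 4.796 = -0.966
r = [CH3COO-]/[CH3COOH] = 10^(-0.966) = 0.108

ratio = 0.11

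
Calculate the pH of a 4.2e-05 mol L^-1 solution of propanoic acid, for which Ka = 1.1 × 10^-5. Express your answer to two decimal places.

CH3CH2COOH ⇌ CH3CH2COO- + H+
Let x = [H+] at equilibrium. Ka = x²/(4.2e-05 − x).
Here C₀/Ka ≈ 3.82, so the small-x approximation fails. Use the quadratic:
x = (−Ka + √(Ka² + 4·Ka·C₀))/2 = 1.67 × 10^-5 M
pH = −log(1.67 × 10^-5) = 4.78

pH = 4.78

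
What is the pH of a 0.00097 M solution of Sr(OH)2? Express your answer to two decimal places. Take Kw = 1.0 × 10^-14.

pH = 11.29

Sr(OH)2 is a strong base (each formula unit releases 2 OH-); [OH-] = 0.00194 M.
pOH = -log(0.00194) = 2.71
pH = 14.00 - 2.71 = 11.29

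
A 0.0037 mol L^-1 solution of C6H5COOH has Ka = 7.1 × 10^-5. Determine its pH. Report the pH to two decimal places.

C6H5COOH ⇌ C6H5COO- + H+
Ka = x²/(0.0037 − x) = 7.1 × 10^-5
The 5% rule fails; solving x² + Ka·x − Ka·C₀ = 0 exactly:
x = [−7.1e-05 + √(7.1e-05² + 1.05e-06)]/2 = 4.78 × 10^-4 M
pH = −log(4.78 × 10^-4) = 3.32

pH = 3.32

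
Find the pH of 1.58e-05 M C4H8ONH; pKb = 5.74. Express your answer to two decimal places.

pH = 8.66

C4H8ONH + H2O ⇌ C4H8ONH2+ + OH-
Kb = 10^(−5.74) = 1.82 × 10^-6
Kb = [OH-]²/(1.58e-05 − [OH-]) = 1.82 × 10^-6
Here C₀/Kb ≈ 8.68, so the small-[OH-] approximation fails. Use the quadratic:
[OH-] = [−1.82e-06 + √(1.82e-06² + 1.15e-10)]/2 = 4.53 × 10^-6 M
pOH = 5.34, so pH = 14.00 − pOH = 8.66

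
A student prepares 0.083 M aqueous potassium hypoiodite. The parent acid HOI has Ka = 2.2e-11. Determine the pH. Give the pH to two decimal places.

pH = 11.77

OI- is the conjugate base of the weak acid HOI.
Kb = Kw/Ka = 1.0×10^-14 / 2.2 × 10^-11 = 4.55 × 10^-4
Let x = [OH-] at equilibrium. Kb = x²/(0.083 − x).
x is not negligible relative to C₀; solve x² + 0.000455·x − 3.78e-05 = 0.
x = [−0.000455 + √(0.000455² + 0.000151)]/2 = 5.92 × 10^-3 M
pOH = −log(5.92 × 10^-3) = 2.23; pH = 14.00 − 2.23 = 11.77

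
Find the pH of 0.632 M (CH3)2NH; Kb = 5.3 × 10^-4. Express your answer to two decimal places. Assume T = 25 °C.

(CH3)2NH + H2O ⇌ (CH3)2NH2+ + OH-
From the ICE table, Kb = [OH-]²/(0.632 − [OH-]) = 5.3 × 10^-4.
Since Kb ≪ C₀, [OH-] ≈ √(Kb·C₀) = 1.83 × 10^-2 M.
([OH-]/C₀ = 2.9% < 5%, so the approximation holds.)
pOH = −log(1.83 × 10^-2) = 1.74; pH = 14.00 − 1.74 = 12.26

pH = 12.26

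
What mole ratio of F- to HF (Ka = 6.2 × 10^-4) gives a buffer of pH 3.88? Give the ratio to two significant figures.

pKa = -log(6.2 × 10^-4) = 3.208
pH = pKa + log(r) ⇒ log(r) = 3.88 − 3.208 = +0.672
r = [F-]/[HF] = 10^(+0.672) = 4.7

ratio = 4.7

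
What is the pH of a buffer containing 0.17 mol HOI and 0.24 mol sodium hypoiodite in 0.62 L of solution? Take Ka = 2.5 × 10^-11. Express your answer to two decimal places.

pKa = −log(2.5 × 10^-11) = 10.602
Henderson–Hasselbalch: pH = pKa + log([OI-]/[HOI]) = 10.602 + log(0.24/0.17)
pH = 10.602 + (+0.150) = 10.75

pH = 10.75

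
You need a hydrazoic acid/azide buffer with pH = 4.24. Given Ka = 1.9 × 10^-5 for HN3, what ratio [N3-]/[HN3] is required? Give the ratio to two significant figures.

pKa = -log(1.9 × 10^-5) = 4.721
pH = pKa + log(r) ⇒ log(r) = 4.24 − 4.721 = -0.481
r = [N3-]/[HN3] = 10^(-0.481) = 0.33

ratio = 0.33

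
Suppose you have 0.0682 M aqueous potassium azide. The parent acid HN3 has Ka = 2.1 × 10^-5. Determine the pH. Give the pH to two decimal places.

N3- is the conjugate base of the weak acid HN3.
Kb = Kw/Ka = 1.0×10^-14 / 2.1 × 10^-5 = 4.76 × 10^-10
From the ICE table, Kb = [OH-]²/(0.0682 − [OH-]) = 4.76 × 10^-10.
Since Kb ≪ C₀, [OH-] ≈ √(Kb·C₀) = 5.70 × 10^-6 M.
([OH-]/C₀ = 0.0084% < 5%, so the approximation holds.)
pOH = 5.24, so pH = 14.00 − pOH = 8.76

pH = 8.76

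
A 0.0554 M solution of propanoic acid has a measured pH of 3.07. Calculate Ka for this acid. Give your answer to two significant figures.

[H+] = 10^(-3.07) = 8.51 × 10^-4 M
At equilibrium [HA] = 0.0554 − 8.51 × 10^-4 = 5.45 × 10^-2 M
Ka = [H+][A-]/[HA] = (8.51 × 10^-4)² / 5.45 × 10^-2 = 1.3 × 10^-5

Ka = 1.3 × 10^-5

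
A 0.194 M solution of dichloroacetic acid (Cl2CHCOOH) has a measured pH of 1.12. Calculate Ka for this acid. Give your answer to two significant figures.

[H+] = 10^(-1.12) = 7.59 × 10^-2 M
At equilibrium [HA] = 0.194 − 7.59 × 10^-2 = 1.18 × 10^-1 M
Ka = [H+][A-]/[HA] = (7.59 × 10^-2)² / 1.18 × 10^-1 = 4.9 × 10^-2

Ka = 4.9 × 10^-2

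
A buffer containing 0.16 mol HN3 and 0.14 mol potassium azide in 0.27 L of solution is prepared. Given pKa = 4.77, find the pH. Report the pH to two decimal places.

pH = pKa + log([A⁻]/[HA]) = 4.77 + log(0.14/0.16)
pH = 4.77 + (-0.058) = 4.71

pH = 4.71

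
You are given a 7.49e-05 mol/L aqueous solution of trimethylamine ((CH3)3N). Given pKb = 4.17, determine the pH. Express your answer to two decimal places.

pH = 9.65

(CH3)3N + H2O ⇌ (CH3)3NH+ + OH-
Kb = 10^(−4.17) = 6.76 × 10^-5
From the ICE table, Kb = [OH-]²/(7.49e-05 − [OH-]) = 6.76 × 10^-5.
Here C₀/Kb ≈ 1.11, so the small-[OH-] approximation fails. Use the quadratic:
[OH-] = [−6.76e-05 + √(6.76e-05² + 2.03e-08)]/2 = 4.50 × 10^-5 M
pOH = 4.35, so pH = 14.00 − pOH = 9.65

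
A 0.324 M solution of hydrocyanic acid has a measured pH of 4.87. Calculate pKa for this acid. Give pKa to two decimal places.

[H+] = 10^(-4.87) = 1.35 × 10^-5 M
At equilibrium [HA] = 0.324 − 1.35 × 10^-5 = 3.24 × 10^-1 M
Ka = [H+][A-]/[HA] = (1.35 × 10^-5)² / 3.24 × 10^-1 = 5.62 × 10^-10
pKa = -log(5.62 × 10^-10) = 9.25

pKa = 9.25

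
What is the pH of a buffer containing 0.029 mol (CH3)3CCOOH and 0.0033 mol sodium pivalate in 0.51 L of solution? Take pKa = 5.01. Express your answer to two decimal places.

pH = 4.07

pH = pKa + log([A⁻]/[HA]) = 5.01 + log(0.0033/0.029)
pH = 5.01 + (-0.944) = 4.07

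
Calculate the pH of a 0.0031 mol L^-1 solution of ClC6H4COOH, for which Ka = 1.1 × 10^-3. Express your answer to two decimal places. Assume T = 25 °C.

pH = 2.86

ClC6H4COOH ⇌ ClC6H4COO- + H+
From the ICE table, Ka = [H+]²/(0.0031 − [H+]) = 1.1 × 10^-3.
[H+] is not negligible relative to C₀; solve [H+]² + 0.0011·[H+] − 3.41e-06 = 0.
[H+] = [−0.0011 + √(0.0011² + 1.36e-05)]/2 = 1.38 × 10^-3 M
pH = −log(1.38 × 10^-3) = 2.86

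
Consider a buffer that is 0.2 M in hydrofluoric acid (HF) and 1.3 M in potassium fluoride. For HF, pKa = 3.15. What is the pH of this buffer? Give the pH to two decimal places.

pH = 3.96

Using pH = pKa + log([base]/[acid]) with [base]/[acid] = 1.3/0.2:
pH = 3.15 + (+0.813) = 3.96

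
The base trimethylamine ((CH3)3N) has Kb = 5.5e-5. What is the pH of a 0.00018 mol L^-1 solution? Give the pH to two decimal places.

pH = 9.88

(CH3)3N + H2O ⇌ (CH3)3NH+ + OH-
From the ICE table, Kb = x²/(0.00018 − x) = 5.5 × 10^-5.
x is not negligible relative to C₀; solve x² + 5.5e-05·x − 9.9e-09 = 0.
x = [−5.5e-05 + √(5.5e-05² + 3.96e-08)]/2 = 7.57 × 10^-5 M
pOH = −log(7.57 × 10^-5) = 4.12; pH = 14.00 − 4.12 = 9.88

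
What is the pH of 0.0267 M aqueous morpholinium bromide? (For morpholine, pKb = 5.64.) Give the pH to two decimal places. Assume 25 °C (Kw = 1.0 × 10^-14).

pH = 4.97

C4H8ONH2+ is the conjugate acid of the weak base C4H8ONH.
Kb = 10^(−5.64) = 2.29 × 10^-6
Ka = Kw/Kb = 1.0×10^-14 / 2.29 × 10^-6 = 4.37 × 10^-9
Ka = x²/(0.0267 − x) = 4.37 × 10^-9
Assume x ≪ 0.0267: x ≈ √(4.37 × 10^-9 × 0.0267) = 1.08 × 10^-5 M
Check: 0.04% ionized — well under 5%, approximation valid.
pH = −log(1.08 × 10^-5) = 4.97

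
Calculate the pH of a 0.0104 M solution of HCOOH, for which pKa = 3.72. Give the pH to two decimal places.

pH = 2.88

HCOOH ⇌ HCOO- + H+
Ka = 10^(−3.72) = 1.91 × 10^-4
From the ICE table, Ka = x²/(0.0104 − x) = 1.91 × 10^-4.
x is not negligible relative to C₀; solve x² + 0.000191·x − 1.99e-06 = 0.
x = [−0.000191 + √(0.000191² + 7.95e-06)]/2 = 1.32 × 10^-3 M
pH = −log[H+] = −log(1.32 × 10^-3) = 2.88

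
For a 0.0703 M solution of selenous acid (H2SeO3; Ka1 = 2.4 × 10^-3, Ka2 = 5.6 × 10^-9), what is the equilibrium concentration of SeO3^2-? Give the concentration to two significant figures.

First ionization gives [H+] ≈ [HSeO3-] = 1.18 × 10^-2 M.
Second step: Ka2 = [H+][SeO3^2-]/[HSeO3-] ≈ [SeO3^2-] (since [H+] ≈ [HSeO3-]).
So [SeO3^2-] ≈ Ka2.

5.6 × 10^-9 M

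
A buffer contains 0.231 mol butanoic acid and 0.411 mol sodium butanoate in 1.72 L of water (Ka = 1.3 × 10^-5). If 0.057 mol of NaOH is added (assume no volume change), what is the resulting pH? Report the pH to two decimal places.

pH = 5.32

After neutralization: n(CH3(CH2)2COOH) = 0.174 mol, n(CH3(CH2)2COO-) = 0.468 mol.
pKa = −log(1.3 × 10^-5) = 4.886
Henderson–Hasselbalch with mole ratio 0.468/0.174: pH = 4.886 + (+0.430)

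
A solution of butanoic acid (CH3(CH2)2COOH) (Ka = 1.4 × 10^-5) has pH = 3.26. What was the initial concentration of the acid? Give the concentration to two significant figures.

C₀ = 2.2 × 10^-2 M

[H+] = 10^(-3.26) = 5.50 × 10^-4 M = x
Ka = x²/(C₀ − x) ⇒ C₀ = x + x²/Ka
C₀ = 5.50 × 10^-4 + (5.50 × 10^-4)²/(1.4 × 10^-5) = 2.22 × 10^-2 M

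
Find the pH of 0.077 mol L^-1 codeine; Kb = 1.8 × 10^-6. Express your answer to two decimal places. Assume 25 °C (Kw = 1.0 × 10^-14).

pH = 10.57

C18H21NO3 + H2O ⇌ C18H22NO3+ + OH-
Kb = [OH-]²/(0.077 − [OH-]) = 1.8 × 10^-6
Since Kb ≪ C₀, [OH-] ≈ √(Kb·C₀) = 3.72 × 10^-4 M.
pOH = −log(3.72 × 10^-4) = 3.43; pH = 14.00 − 3.43 = 10.57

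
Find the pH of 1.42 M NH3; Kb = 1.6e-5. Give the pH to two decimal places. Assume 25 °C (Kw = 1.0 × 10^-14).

NH3 + H2O ⇌ NH4+ + OH-
Kb = [OH-]²/(1.42 − [OH-]) = 1.6 × 10^-5
Neglecting [OH-] in the denominator: [OH-] = √(1.6 × 10^-5 × 1.42) = 4.77 × 10^-3 M
pOH = 2.32, so pH = 14.00 − pOH = 11.68

pH = 11.68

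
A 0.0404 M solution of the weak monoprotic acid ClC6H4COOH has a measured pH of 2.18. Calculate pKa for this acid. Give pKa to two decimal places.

[H+] = 10^(-2.18) = 6.61 × 10^-3 M
At equilibrium [HA] = 0.0404 − 6.61 × 10^-3 = 3.38 × 10^-2 M
Ka = [H+][A-]/[HA] = (6.61 × 10^-3)² / 3.38 × 10^-2 = 1.29 × 10^-3
pKa = -log(1.29 × 10^-3) = 2.89

pKa = 2.89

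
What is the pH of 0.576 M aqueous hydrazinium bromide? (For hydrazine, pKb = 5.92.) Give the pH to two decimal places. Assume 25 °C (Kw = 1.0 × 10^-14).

N2H5+ is the conjugate acid of the weak base N2H4.
Kb = 10^(−5.92) = 1.20 × 10^-6
Ka = Kw/Kb = 1.0×10^-14 / 1.20 × 10^-6 = 8.33 × 10^-9
From the ICE table, Ka = [H+]²/(0.576 − [H+]) = 8.33 × 10^-9.
Neglecting [H+] in the denominator: [H+] = √(8.33 × 10^-9 × 0.576) = 6.93 × 10^-5 M
pH = −log[H+] = −log(6.93 × 10^-5) = 4.16

pH = 4.16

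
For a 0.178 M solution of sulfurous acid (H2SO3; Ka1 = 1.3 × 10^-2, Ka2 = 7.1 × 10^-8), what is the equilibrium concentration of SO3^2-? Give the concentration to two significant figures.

7.1 × 10^-8 M

First ionization gives [H+] ≈ [HSO3-] = 4.20 × 10^-2 M.
Second step: Ka2 = [H+][SO3^2-]/[HSO3-] ≈ [SO3^2-] (since [H+] ≈ [HSO3-]).
So [SO3^2-] ≈ Ka2.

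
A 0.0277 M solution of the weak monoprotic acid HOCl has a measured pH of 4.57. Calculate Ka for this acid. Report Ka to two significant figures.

[H+] = 10^(-4.57) = 2.69 × 10^-5 M
At equilibrium [HA] = 0.0277 − 2.69 × 10^-5 = 2.77 × 10^-2 M
Ka = [H+][A-]/[HA] = (2.69 × 10^-5)² / 2.77 × 10^-2 = 2.6 × 10^-8

Ka = 2.6 × 10^-8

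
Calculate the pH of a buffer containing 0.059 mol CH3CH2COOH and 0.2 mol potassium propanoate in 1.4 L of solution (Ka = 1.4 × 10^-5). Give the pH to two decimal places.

pH = 5.38

pKa = −log(1.4 × 10^-5) = 4.854
Using pH = pKa + log([base]/[acid]) with [base]/[acid] = 0.2/0.059:
pH = 4.854 + (+0.530) = 5.38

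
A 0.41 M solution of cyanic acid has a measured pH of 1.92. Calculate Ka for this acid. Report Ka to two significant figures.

Ka = 3.6 × 10^-4

[H+] = 10^(-1.92) = 1.20 × 10^-2 M
At equilibrium [HA] = 0.41 − 1.20 × 10^-2 = 3.98 × 10^-1 M
Ka = [H+][A-]/[HA] = (1.20 × 10^-2)² / 3.98 × 10^-1 = 3.6 × 10^-4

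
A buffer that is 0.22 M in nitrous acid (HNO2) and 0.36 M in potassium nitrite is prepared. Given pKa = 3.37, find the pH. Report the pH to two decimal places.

pH = 3.58

pH = pKa + log([A⁻]/[HA]) = 3.37 + log(0.36/0.22)
pH = 3.37 + (+0.214) = 3.58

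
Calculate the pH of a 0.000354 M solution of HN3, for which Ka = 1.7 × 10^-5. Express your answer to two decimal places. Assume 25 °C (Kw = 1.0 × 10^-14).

HN3 ⇌ N3- + H+
Ka = [H+]²/(0.000354 − [H+]) = 1.7 × 10^-5
Here C₀/Ka ≈ 20.8, so the small-[H+] approximation fails. Use the quadratic:
[H+] = [−1.7e-05 + √(1.7e-05² + 2.41e-08)]/2 = 6.95 × 10^-5 M
pH = −log(6.95 × 10^-5) = 4.16

pH = 4.16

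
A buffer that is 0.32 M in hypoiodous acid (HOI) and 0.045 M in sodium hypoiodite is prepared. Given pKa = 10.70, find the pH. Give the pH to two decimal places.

Henderson–Hasselbalch: pH = pKa + log([OI-]/[HOI]) = 10.70 + log(0.045/0.32)
pH = 10.70 + (-0.852) = 9.85

pH = 9.85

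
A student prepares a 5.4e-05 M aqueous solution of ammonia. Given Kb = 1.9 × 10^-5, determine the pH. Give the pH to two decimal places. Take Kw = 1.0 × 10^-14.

pH = 9.38

NH3 + H2O ⇌ NH4+ + OH-
From the ICE table, Kb = x²/(5.4e-05 − x) = 1.9 × 10^-5.
The 5% rule fails; solving x² + Kb·x − Kb·C₀ = 0 exactly:
x = [−1.9e-05 + √(1.9e-05² + 4.1e-09)]/2 = 2.39 × 10^-5 M
pOH = −log(2.39 × 10^-5) = 4.62; pH = 14.00 − 4.62 = 9.38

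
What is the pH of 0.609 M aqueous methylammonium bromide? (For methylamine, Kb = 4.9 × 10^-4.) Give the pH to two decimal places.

CH3NH3+ is the conjugate acid of the weak base CH3NH2.
Ka = Kw/Kb = 1.0×10^-14 / 4.9 × 10^-4 = 2.04 × 10^-11
Let x = [H+] at equilibrium. Ka = x²/(0.609 − x).
Since Ka ≪ C₀, x ≈ √(Ka·C₀) = 3.52 × 10^-6 M.
pH = −log(3.52 × 10^-6) = 5.45

pH = 5.45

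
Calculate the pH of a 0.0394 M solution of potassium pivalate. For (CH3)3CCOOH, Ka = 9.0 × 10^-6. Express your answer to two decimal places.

pH = 8.82

(CH3)3CCOO- is the conjugate base of the weak acid (CH3)3CCOOH.
Kb = Kw/Ka = 1.0×10^-14 / 9.0 × 10^-6 = 1.11 × 10^-9
Let x = [OH-] at equilibrium. Kb = x²/(0.0394 − x).
Assume x ≪ 0.0394: x ≈ √(1.11 × 10^-9 × 0.0394) = 6.61 × 10^-6 M
Check: 0.017% ionized — well under 5%, approximation valid.
pOH = −log(6.61 × 10^-6) = 5.18; pH = 14.00 − 5.18 = 8.82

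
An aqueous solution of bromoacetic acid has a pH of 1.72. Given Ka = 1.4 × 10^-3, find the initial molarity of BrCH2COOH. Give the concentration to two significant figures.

C₀ = 2.8 × 10^-1 M

[H+] = 10^(-1.72) = 1.91 × 10^-2 M = x
Ka = x²/(C₀ − x) ⇒ C₀ = x + x²/Ka
C₀ = 1.91 × 10^-2 + (1.91 × 10^-2)²/(1.4 × 10^-3) = 2.80 × 10^-1 M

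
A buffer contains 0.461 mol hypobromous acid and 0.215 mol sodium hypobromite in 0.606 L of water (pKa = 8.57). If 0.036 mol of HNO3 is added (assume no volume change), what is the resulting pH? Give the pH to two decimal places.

Added H+ converts OBr- to HOBr: HOBr → 0.497 mol, OBr- → 0.179 mol.
pH = pKa + log([A⁻]/[HA]) = 8.57 + log(0.179/0.497) = 8.57 -0.444

pH = 8.13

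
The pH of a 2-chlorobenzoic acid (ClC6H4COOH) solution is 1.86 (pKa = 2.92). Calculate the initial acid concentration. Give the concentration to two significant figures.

[H+] = 10^(-1.86) = 1.38 × 10^-2 M = x
Ka = 10^(−2.92) = 1.20 × 10^-3
Ka = x²/(C₀ − x) ⇒ C₀ = x + x²/Ka
C₀ = 1.38 × 10^-2 + (1.38 × 10^-2)²/(1.20 × 10^-3) = 1.73 × 10^-1 M

C₀ = 1.7 × 10^-1 M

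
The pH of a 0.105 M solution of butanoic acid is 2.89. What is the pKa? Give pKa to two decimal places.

[H+] = 10^(-2.89) = 1.29 × 10^-3 M
At equilibrium [HA] = 0.105 − 1.29 × 10^-3 = 1.04 × 10^-1 M
Ka = [H+][A-]/[HA] = (1.29 × 10^-3)² / 1.04 × 10^-1 = 1.60 × 10^-5
pKa = -log(1.60 × 10^-5) = 4.80

pKa = 4.80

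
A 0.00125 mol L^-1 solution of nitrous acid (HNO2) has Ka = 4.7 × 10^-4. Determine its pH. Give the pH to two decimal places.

HNO2 ⇌ NO2- + H+
Ka = [H+]²/(0.00125 − [H+]) = 4.7 × 10^-4
[H+] is not negligible relative to C₀; solve [H+]² + 0.00047·[H+] − 5.87e-07 = 0.
[H+] = [−0.00047 + √(0.00047² + 2.35e-06)]/2 = 5.67 × 10^-4 M
pH = −log(5.67 × 10^-4) = 3.25

pH = 3.25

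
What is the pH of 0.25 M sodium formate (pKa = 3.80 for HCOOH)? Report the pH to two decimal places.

HCOO- is the conjugate base of the weak acid HCOOH.
Ka = 10^(−3.80) = 1.58 × 10^-4
Kb = Kw/Ka = 1.0×10^-14 / 1.58 × 10^-4 = 6.33 × 10^-11
Let x = [OH-] at equilibrium. Kb = x²/(0.25 − x).
Assume x ≪ 0.25: x ≈ √(6.33 × 10^-11 × 0.25) = 3.98 × 10^-6 M
(x/C₀ = 0.0016% < 5%, so the approximation holds.)
pOH = −log(3.98 × 10^-6) = 5.40; pH = 14.00 − 5.40 = 8.60

pH = 8.60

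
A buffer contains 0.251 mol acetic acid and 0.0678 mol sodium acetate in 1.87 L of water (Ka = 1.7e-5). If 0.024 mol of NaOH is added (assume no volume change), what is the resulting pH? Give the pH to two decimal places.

pH = 4.38

After neutralization: n(CH3COOH) = 0.227 mol, n(CH3COO-) = 0.0918 mol.
pKa = −log(1.7 × 10^-5) = 4.770
Henderson–Hasselbalch with mole ratio 0.0918/0.227: pH = 4.770 + (-0.393)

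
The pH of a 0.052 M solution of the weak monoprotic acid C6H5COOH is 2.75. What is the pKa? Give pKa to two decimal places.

[H+] = 10^(-2.75) = 1.78 × 10^-3 M
At equilibrium [HA] = 0.052 − 1.78 × 10^-3 = 5.02 × 10^-2 M
Ka = [H+][A-]/[HA] = (1.78 × 10^-3)² / 5.02 × 10^-2 = 6.31 × 10^-5
pKa = -log(6.31 × 10^-5) = 4.20

pKa = 4.20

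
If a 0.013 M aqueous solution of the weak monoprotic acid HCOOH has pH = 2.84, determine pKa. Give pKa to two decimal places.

[H+] = 10^(-2.84) = 1.45 × 10^-3 M
At equilibrium [HA] = 0.013 − 1.45 × 10^-3 = 1.15 × 10^-2 M
Ka = [H+][A-]/[HA] = (1.45 × 10^-3)² / 1.15 × 10^-2 = 1.83 × 10^-4
pKa = -log(1.83 × 10^-4) = 3.74

pKa = 3.74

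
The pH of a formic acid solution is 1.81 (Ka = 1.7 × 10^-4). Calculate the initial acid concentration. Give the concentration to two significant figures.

C₀ = 1.4 M

[H+] = 10^(-1.81) = 1.55 × 10^-2 M = x
Ka = x²/(C₀ − x) ⇒ C₀ = x + x²/Ka
C₀ = 1.55 × 10^-2 + (1.55 × 10^-2)²/(1.7 × 10^-4) = 1.43 M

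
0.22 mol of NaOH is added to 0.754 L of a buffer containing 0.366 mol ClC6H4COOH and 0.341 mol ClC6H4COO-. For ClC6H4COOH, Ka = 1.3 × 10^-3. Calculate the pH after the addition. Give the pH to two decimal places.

pH = 3.47

After neutralization: n(ClC6H4COOH) = 0.146 mol, n(ClC6H4COO-) = 0.561 mol.
pKa = −log(1.3 × 10^-3) = 2.886
Henderson–Hasselbalch with mole ratio 0.561/0.146: pH = 2.886 + (+0.585)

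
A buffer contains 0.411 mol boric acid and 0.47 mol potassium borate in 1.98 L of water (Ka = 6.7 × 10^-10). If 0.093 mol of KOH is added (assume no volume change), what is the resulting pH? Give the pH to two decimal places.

OH- converts B(OH)3 to B(OH)4-: B(OH)3 → 0.318 mol, B(OH)4- → 0.563 mol.
pKa = −log(6.7 × 10^-10) = 9.174
Henderson–Hasselbalch with mole ratio 0.563/0.318: pH = 9.174 + (+0.248)

pH = 9.42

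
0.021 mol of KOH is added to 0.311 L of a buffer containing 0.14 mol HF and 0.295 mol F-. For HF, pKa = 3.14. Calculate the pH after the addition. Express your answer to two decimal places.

After neutralization: n(HF) = 0.119 mol, n(F-) = 0.316 mol.
pH = pKa + log([A⁻]/[HA]) = 3.14 + log(0.316/0.119) = 3.14 +0.424

pH = 3.56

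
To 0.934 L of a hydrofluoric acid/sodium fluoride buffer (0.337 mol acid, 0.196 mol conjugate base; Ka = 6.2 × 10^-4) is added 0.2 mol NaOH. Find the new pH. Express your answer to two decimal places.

After neutralization: n(HF) = 0.137 mol, n(F-) = 0.396 mol.
pKa = −log(6.2 × 10^-4) = 3.208
pH = pKa + log([A⁻]/[HA]) = 3.208 + log(0.396/0.137) = 3.208 +0.461

pH = 3.67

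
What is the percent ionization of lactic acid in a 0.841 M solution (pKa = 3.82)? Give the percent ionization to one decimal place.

CH3CH(OH)COOH ⇌ CH3CH(OH)COO- + H+; let x = [H+] at equilibrium.
Ka = 10^(−3.82) = 1.51 × 10^-4
x ≈ √(Ka·C₀) = √(1.51 × 10^-4 × 0.841) = 1.13 × 10^-2 M
% ionization = x/C₀ × 100% = 1.13 × 10^-2/0.841 × 100% = 1.3%

1.3%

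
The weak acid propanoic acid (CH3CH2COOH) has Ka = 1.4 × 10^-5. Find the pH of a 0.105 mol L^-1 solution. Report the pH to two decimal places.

CH3CH2COOH ⇌ CH3CH2COO- + H+
Let x = [H+] at equilibrium. Ka = x²/(0.105 − x).
Neglecting x in the denominator: x = √(1.4 × 10^-5 × 0.105) = 1.21 × 10^-3 M
Check: 1.2% ionized — well under 5%, approximation valid.
pH = −log(1.21 × 10^-3) = 2.92

pH = 2.92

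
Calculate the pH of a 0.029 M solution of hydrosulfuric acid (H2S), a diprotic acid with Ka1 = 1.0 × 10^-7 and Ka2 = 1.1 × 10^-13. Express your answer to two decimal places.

Since Ka1 ≫ Ka2, the first ionization dominates [H+].
Ka1 = x²/(0.029 − x) = 1.0 × 10^-7
x ≈ √(1.0 × 10^-7 × 0.029) = 5.39 × 10^-5 M
pH = −log(5.39 × 10^-5) = 4.27

pH = 4.27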